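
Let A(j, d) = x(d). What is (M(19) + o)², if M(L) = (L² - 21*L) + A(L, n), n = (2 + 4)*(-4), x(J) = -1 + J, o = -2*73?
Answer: 43681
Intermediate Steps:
o = -146
n = -24 (n = 6*(-4) = -24)
A(j, d) = -1 + d
M(L) = -25 + L² - 21*L (M(L) = (L² - 21*L) + (-1 - 24) = (L² - 21*L) - 25 = -25 + L² - 21*L)
(M(19) + o)² = ((-25 + 19² - 21*19) - 146)² = ((-25 + 361 - 399) - 146)² = (-63 - 146)² = (-209)² = 43681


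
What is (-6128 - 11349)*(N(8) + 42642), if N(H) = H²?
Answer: -746372762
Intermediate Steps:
(-6128 - 11349)*(N(8) + 42642) = (-6128 - 11349)*(8² + 42642) = -17477*(64 + 42642) = -17477*42706 = -746372762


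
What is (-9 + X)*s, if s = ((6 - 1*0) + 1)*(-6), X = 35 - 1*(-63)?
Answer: -3738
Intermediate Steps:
X = 98 (X = 35 + 63 = 98)
s = -42 (s = ((6 + 0) + 1)*(-6) = (6 + 1)*(-6) = 7*(-6) = -42)
(-9 + X)*s = (-9 + 98)*(-42) = 89*(-42) = -3738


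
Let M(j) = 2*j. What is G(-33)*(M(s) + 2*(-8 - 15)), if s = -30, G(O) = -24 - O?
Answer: -954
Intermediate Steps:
G(-33)*(M(s) + 2*(-8 - 15)) = (-24 - 1*(-33))*(2*(-30) + 2*(-8 - 15)) = (-24 + 33)*(-60 + 2*(-23)) = 9*(-60 - 46) = 9*(-106) = -954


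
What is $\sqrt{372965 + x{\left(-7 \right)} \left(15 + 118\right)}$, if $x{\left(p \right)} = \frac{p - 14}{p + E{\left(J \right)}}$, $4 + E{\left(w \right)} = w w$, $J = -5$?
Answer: $\frac{\sqrt{1491062}}{2} \approx 610.54$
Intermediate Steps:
$E{\left(w \right)} = -4 + w^{2}$ ($E{\left(w \right)} = -4 + w w = -4 + w^{2}$)
$x{\left(p \right)} = \frac{-14 + p}{21 + p}$ ($x{\left(p \right)} = \frac{p - 14}{p - \left(4 - \left(-5\right)^{2}\right)} = \frac{-14 + p}{p + \left(-4 + 25\right)} = \frac{-14 + p}{p + 21} = \frac{-14 + p}{21 + p}$)
$\sqrt{372965 + x{\left(-7 \right)} \left(15 + 118\right)} = \sqrt{372965 + \frac{-14 - 7}{21 - 7} \left(15 + 118\right)} = \sqrt{372965 + \frac{1}{14} \left(-21\right) 133} = \sqrt{372965 - \frac{399}{2}} = \sqrt{\frac{745531}{2}} = \frac{\sqrt{1491062}}{2}$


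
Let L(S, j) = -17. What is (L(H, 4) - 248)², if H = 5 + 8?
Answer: 70225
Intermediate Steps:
H = 13
(L(H, 4) - 248)² = (-17 - 248)² = (-265)² = 70225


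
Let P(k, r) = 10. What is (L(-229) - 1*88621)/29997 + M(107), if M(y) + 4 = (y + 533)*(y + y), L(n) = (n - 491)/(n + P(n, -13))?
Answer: 299897177543/2189781 ≈ 1.3695e+5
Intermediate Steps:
L(n) = (-491 + n)/(10 + n) (L(n) = (n - 491)/(n + 10) = (-491 + n)/(10 + n))
M(y) = -4 + 2*y*(533 + y) (M(y) = -4 + (y + 533)*(y + y) = -4 + (533 + y)*(2*y) = -4 + 2*y*(533 + y))
(L(-229) - 1*88621)/29997 + M(107) = ((-491 - 229)/(10 - 229) - 1*88621)/29997 + (-4 + 2*107² + 1066*107) = (-720/(-219) - 88621)*(1/29997) + (-4 + 2*11449 + 114062) = (-1/219*(-720) - 88621)*(1/29997) + (-4 + 22898 + 114062) = (240/73 - 88621)*(1/29997) + 136956 = -6469093/73*1/29997 + 136956 = -6469093/2189781 + 136956 = 299897177543/2189781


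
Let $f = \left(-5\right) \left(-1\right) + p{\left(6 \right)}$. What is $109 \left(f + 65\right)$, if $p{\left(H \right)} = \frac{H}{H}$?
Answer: $7739$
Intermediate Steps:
$p{\left(H \right)} = 1$
$f = 6$ ($f = \left(-5\right) \left(-1\right) + 1 = 5 + 1 = 6$)
$109 \left(f + 65\right) = 109 \left(6 + 65\right) = 109 \cdot 71 = 7739$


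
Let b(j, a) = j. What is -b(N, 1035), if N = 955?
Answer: -955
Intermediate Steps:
-b(N, 1035) = -1*955 = -955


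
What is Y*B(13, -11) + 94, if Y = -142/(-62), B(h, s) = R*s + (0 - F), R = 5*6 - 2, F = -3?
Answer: -18741/31 ≈ -604.55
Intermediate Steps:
R = 28 (R = 30 - 2 = 28)
B(h, s) = 3 + 28*s (B(h, s) = 28*s + (0 - 1*(-3)) = 28*s + (0 + 3) = 28*s + 3 = 3 + 28*s)
Y = 71/31 (Y = -142*(-1/62) = 71/31 ≈ 2.2903)
Y*B(13, -11) + 94 = 71*(3 + 28*(-11))/31 + 94 = 71*(3 - 308)/31 + 94 = (71/31)*(-305) + 94 = -21655/31 + 94 = -18741/31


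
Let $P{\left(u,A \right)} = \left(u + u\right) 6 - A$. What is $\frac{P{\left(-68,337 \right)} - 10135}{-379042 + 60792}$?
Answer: $\frac{5644}{159125} \approx 0.035469$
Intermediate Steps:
$P{\left(u,A \right)} = - A + 12 u$ ($P{\left(u,A \right)} = 2 u 6 - A = 12 u - A = - A + 12 u$)
$\frac{P{\left(-68,337 \right)} - 10135}{-379042 + 60792} = \frac{\left(\left(-1\right) 337 + 12 \left(-68\right)\right) - 10135}{-379042 + 60792} = \frac{\left(-337 - 816\right) - 10135}{-318250} = \left(-1153 - 10135\right) \left(- \frac{1}{318250}\right) = \left(-11288\right) \left(- \frac{1}{318250}\right) = \frac{5644}{159125}$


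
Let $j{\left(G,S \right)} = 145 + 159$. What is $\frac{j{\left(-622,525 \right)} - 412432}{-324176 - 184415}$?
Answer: $\frac{412128}{508591} \approx 0.81033$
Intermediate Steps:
$j{\left(G,S \right)} = 304$
$\frac{j{\left(-622,525 \right)} - 412432}{-324176 - 184415} = \frac{304 - 412432}{-324176 - 184415} = - \frac{412128}{-508591} = \left(-412128\right) \left(- \frac{1}{508591}\right) = \frac{412128}{508591}$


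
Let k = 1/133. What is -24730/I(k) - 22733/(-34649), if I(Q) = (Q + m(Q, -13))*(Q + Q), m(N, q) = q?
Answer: 7578623963389/59873472 ≈ 1.2658e+5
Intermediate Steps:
k = 1/133 ≈ 0.0075188
I(Q) = 2*Q*(-13 + Q) (I(Q) = (Q - 13)*(Q + Q) = (-13 + Q)*(2*Q) = 2*Q*(-13 + Q))
-24730/I(k) - 22733/(-34649) = -24730*133/(2*(-13 + 1/133)) - 22733/(-34649) = -24730/(2*(1/133)*(-1728/133)) - 22733*(-1/34649) = -24730/(-3456/17689) + 22733/34649 = -24730*(-17689/3456) + 22733/34649 = 218724485/1728 + 22733/34649 = 7578623963389/59873472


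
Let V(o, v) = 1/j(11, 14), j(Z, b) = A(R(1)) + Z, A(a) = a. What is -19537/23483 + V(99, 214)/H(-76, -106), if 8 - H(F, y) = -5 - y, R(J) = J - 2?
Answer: -18192893/21839190 ≈ -0.83304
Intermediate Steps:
R(J) = -2 + J
H(F, y) = 13 + y (H(F, y) = 8 - (-5 - y) = 8 + (5 + y) = 13 + y)
j(Z, b) = -1 + Z (j(Z, b) = (-2 + 1) + Z = -1 + Z)
V(o, v) = ⅒ (V(o, v) = 1/(-1 + 11) = 1/10 = ⅒)
-19537/23483 + V(99, 214)/H(-76, -106) = -19537/23483 + 1/(10*(13 - 106)) = -19537*1/23483 + (⅒)/(-93) = -19537/23483 + (⅒)*(-1/93) = -19537/23483 - 1/930 = -18192893/21839190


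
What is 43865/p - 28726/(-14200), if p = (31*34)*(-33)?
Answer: 3034393/3983100 ≈ 0.76182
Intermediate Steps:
p = -34782 (p = 1054*(-33) = -34782)
43865/p - 28726/(-14200) = 43865/(-34782) - 28726/(-14200) = 43865*(-1/34782) - 28726*(-1/14200) = -1415/1122 + 14363/7100 = 3034393/3983100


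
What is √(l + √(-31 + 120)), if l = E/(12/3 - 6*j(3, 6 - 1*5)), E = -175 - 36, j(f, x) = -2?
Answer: √(-211 + 16*√89)/4 ≈ 1.9374*I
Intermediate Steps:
E = -211
l = -211/16 (l = -211/(12/3 - 6*(-2)) = -211/(12*(⅓) + 12) = -211/(4 + 12) = -211/16 ≈ -13.188)
√(l + √(-31 + 120)) = √(-211/16 + √(-31 + 120)) = √(-211/16 + √89)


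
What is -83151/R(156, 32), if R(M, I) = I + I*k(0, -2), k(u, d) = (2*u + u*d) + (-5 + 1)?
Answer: 27717/32 ≈ 866.16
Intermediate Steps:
k(u, d) = -4 + 2*u + d*u (k(u, d) = (2*u + d*u) - 4 = -4 + 2*u + d*u)
R(M, I) = -3*I (R(M, I) = I + I*(-4 + 2*0 - 2*0) = I + I*(-4 + 0 + 0) = I + I*(-4) = I - 4*I = -3*I)
-83151/R(156, 32) = -83151/((-3*32)) = -83151/(-96) = -83151*(-1/96) = 27717/32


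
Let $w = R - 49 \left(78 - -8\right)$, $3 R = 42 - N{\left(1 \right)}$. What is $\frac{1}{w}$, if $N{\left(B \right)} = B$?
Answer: $- \frac{3}{12601} \approx -0.00023808$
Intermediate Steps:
$R = \frac{41}{3}$ ($R = \frac{42 - 1}{3} = \frac{1}{3} \cdot 41 = \frac{41}{3} \approx 13.667$)
$w = - \frac{12601}{3}$ ($w = \frac{41}{3} - 49 \left(78 - -8\right) = \frac{41}{3} - 49 \left(78 + 8\right) = \frac{41}{3} - 4214 = - \frac{12601}{3} \approx -4200.3$)
$\frac{1}{w} = \frac{1}{- \frac{12601}{3}} = - \frac{3}{12601}$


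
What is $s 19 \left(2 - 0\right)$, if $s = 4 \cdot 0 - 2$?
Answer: $-76$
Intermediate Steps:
$s = -2$ ($s = 0 - 2 = -2$)
$s 19 \left(2 - 0\right) = \left(-2\right) 19 \left(2 - 0\right) = - 38 \left(2 + 0\right) = \left(-38\right) 2 = -76$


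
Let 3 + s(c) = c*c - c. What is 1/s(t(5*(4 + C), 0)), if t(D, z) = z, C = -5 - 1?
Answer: -⅓ ≈ -0.33333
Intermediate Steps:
C = -6
s(c) = -3 + c² - c (s(c) = -3 + (c*c - c) = -3 + (c² - c) = -3 + c² - c)
1/s(t(5*(4 + C), 0)) = 1/(-3 + 0² - 1*0) = 1/(-3 + 0 + 0) = 1/(-3) = -⅓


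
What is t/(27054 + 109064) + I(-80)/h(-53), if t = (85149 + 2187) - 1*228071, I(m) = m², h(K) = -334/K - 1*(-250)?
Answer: 2766217585/115564182 ≈ 23.937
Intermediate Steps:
h(K) = 250 - 334/K (h(K) = -334/K + 250 = 250 - 334/K)
t = -140735 (t = 87336 - 228071 = -140735)
t/(27054 + 109064) + I(-80)/h(-53) = -140735/(27054 + 109064) + (-80)²/(250 - 334/(-53)) = -140735/136118 + 6400/(250 - 334*(-1/53)) = -140735*1/136118 + 6400/(250 + 334/53) = -140735/136118 + 6400/(13584/53) = -140735/136118 + 6400*(53/13584) = -140735/136118 + 21200/849 = 2766217585/115564182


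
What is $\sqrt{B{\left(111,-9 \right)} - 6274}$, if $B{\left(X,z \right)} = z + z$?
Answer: $22 i \sqrt{13} \approx 79.322 i$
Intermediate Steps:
$B{\left(X,z \right)} = 2 z$
$\sqrt{B{\left(111,-9 \right)} - 6274} = \sqrt{2 \left(-9\right) - 6274} = \sqrt{-18 + \left(-19372 + 13098\right)} = \sqrt{-18 - 6274} = \sqrt{-6292} = 22 i \sqrt{13}$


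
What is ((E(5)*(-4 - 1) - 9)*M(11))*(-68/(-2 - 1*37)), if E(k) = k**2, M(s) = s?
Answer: -100232/39 ≈ -2570.1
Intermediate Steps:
((E(5)*(-4 - 1) - 9)*M(11))*(-68/(-2 - 1*37)) = ((5**2*(-4 - 1) - 9)*11)*(-68/(-2 - 1*37)) = ((25*(-5) - 9)*11)*(-68/(-2 - 37)) = ((-125 - 9)*11)*(-68/(-39)) = (-134*11)*(-68*(-1/39)) = -1474*68/39 = -100232/39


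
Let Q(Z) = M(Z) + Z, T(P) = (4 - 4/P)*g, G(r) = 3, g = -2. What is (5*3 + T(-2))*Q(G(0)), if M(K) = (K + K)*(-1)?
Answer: -9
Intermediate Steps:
T(P) = -8 + 8/P (T(P) = (4 - 4/P)*(-2) = -8 + 8/P)
M(K) = -2*K (M(K) = (2*K)*(-1) = -2*K)
Q(Z) = -Z (Q(Z) = -2*Z + Z = -Z)
(5*3 + T(-2))*Q(G(0)) = (5*3 + (-8 + 8/(-2)))*(-1*3) = (15 + (-8 + 8*(-1/2)))*(-3) = (15 + (-8 - 4))*(-3) = (15 - 12)*(-3) = 3*(-3) = -9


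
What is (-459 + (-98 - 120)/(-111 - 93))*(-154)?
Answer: 3596593/51 ≈ 70521.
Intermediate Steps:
(-459 + (-98 - 120)/(-111 - 93))*(-154) = (-459 - 218/(-204))*(-154) = (-459 - 218*(-1/204))*(-154) = (-459 + 109/102)*(-154) = -46709/102*(-154) = 3596593/51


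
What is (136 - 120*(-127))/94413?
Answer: 15376/94413 ≈ 0.16286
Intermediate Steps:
(136 - 120*(-127))/94413 = (136 + 15240)*(1/94413) = 15376*(1/94413) = 15376/94413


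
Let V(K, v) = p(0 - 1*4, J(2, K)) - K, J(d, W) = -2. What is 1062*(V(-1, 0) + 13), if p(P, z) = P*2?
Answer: 6372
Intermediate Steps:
p(P, z) = 2*P
V(K, v) = -8 - K (V(K, v) = 2*(0 - 1*4) - K = 2*(0 - 4) - K = 2*(-4) - K = -8 - K)
1062*(V(-1, 0) + 13) = 1062*((-8 - 1*(-1)) + 13) = 1062*((-8 + 1) + 13) = 1062*(-7 + 13) = 1062*6 = 6372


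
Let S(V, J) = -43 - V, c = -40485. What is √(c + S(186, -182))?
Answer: I*√40714 ≈ 201.78*I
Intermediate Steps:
√(c + S(186, -182)) = √(-40485 + (-43 - 1*186)) = √(-40485 + (-43 - 186)) = √(-40485 - 229) = √(-40714) = I*√40714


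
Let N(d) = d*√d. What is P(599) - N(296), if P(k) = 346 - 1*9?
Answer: 337 - 592*√74 ≈ -4755.6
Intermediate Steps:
N(d) = d^(3/2)
P(k) = 337 (P(k) = 346 - 9 = 337)
P(599) - N(296) = 337 - 296^(3/2) = 337 - 592*√74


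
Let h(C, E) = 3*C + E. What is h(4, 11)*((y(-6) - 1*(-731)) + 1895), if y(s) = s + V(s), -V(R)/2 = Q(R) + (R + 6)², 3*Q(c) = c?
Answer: 60352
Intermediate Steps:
Q(c) = c/3
h(C, E) = E + 3*C
V(R) = -2*(6 + R)² - 2*R/3 (V(R) = -2*(R/3 + (R + 6)²) = -2*(R/3 + (6 + R)²) = -2*((6 + R)² + R/3) = -2*(6 + R)² - 2*R/3)
y(s) = -2*(6 + s)² + s/3 (y(s) = s + (-2*(6 + s)² - 2*s/3) = -2*(6 + s)² + s/3)
h(4, 11)*((y(-6) - 1*(-731)) + 1895) = (11 + 3*4)*(((-2*(6 - 6)² + (⅓)*(-6)) - 1*(-731)) + 1895) = (11 + 12)*(((-2*0² - 2) + 731) + 1895) = 23*(((-2*0 - 2) + 731) + 1895) = 23*(((0 - 2) + 731) + 1895) = 23*((-2 + 731) + 1895) = 23*(729 + 1895) = 23*2624 = 60352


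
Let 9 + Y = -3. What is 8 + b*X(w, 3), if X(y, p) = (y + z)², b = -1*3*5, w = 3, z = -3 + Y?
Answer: -2152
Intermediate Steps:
Y = -12 (Y = -9 - 3 = -12)
z = -15 (z = -3 - 12 = -15)
b = -15 (b = -3*5 = -15)
X(y, p) = (-15 + y)² (X(y, p) = (y - 15)² = (-15 + y)²)
8 + b*X(w, 3) = 8 - 15*(-15 + 3)² = 8 - 15*(-12)² = 8 - 15*144 = 8 - 2160 = -2152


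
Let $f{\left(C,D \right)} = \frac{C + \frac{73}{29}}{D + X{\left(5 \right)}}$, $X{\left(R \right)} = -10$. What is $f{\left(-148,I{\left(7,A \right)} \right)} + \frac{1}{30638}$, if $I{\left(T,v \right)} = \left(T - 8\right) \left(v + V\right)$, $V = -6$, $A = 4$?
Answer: $\frac{64630977}{3554008} \approx 18.185$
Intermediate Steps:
$I{\left(T,v \right)} = \left(-8 + T\right) \left(-6 + v\right)$ ($I{\left(T,v \right)} = \left(T - 8\right) \left(v - 6\right) = \left(-8 + T\right) \left(-6 + v\right)$)
$f{\left(C,D \right)} = \frac{\frac{73}{29} + C}{-10 + D}$ ($f{\left(C,D \right)} = \frac{C + \frac{73}{29}}{D - 10} = \frac{C + 73 \cdot \frac{1}{29}}{-10 + D} = \frac{C + \frac{73}{29}}{-10 + D} = \frac{\frac{73}{29} + C}{-10 + D}$)
$f{\left(-148,I{\left(7,A \right)} \right)} + \frac{1}{30638} = \frac{\frac{73}{29} - 148}{-10 + \left(48 - 32 - 42 + 7 \cdot 4\right)} + \frac{1}{30638} = \frac{1}{-10 + \left(48 - 32 - 42 + 28\right)} \left(- \frac{4219}{29}\right) + \frac{1}{30638} = \frac{1}{-10 + 2} \left(- \frac{4219}{29}\right) + \frac{1}{30638} = \frac{1}{-8} \left(- \frac{4219}{29}\right) + \frac{1}{30638} = \left(- \frac{1}{8}\right) \left(- \frac{4219}{29}\right) + \frac{1}{30638} = \frac{4219}{232} + \frac{1}{30638} = \frac{64630977}{3554008}$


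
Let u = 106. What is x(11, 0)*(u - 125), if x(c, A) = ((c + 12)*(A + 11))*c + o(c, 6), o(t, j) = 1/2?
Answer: -105773/2 ≈ -52887.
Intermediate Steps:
o(t, j) = ½
x(c, A) = ½ + c*(11 + A)*(12 + c) (x(c, A) = ((c + 12)*(A + 11))*c + ½ = ((12 + c)*(11 + A))*c + ½ = ((11 + A)*(12 + c))*c + ½ = c*(11 + A)*(12 + c) + ½ = ½ + c*(11 + A)*(12 + c))
x(11, 0)*(u - 125) = (½ + 11*11² + 132*11 + 0*11² + 12*0*11)*(106 - 125) = (½ + 11*121 + 1452 + 0*121 + 0)*(-19) = (½ + 1331 + 1452 + 0 + 0)*(-19) = (5567/2)*(-19) = -105773/2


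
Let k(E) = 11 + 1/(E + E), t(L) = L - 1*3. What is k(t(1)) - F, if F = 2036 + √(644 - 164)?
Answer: -8101/4 - 4*√30 ≈ -2047.2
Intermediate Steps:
t(L) = -3 + L (t(L) = L - 3 = -3 + L)
k(E) = 11 + 1/(2*E)
F = 2036 + 4*√30 (F = 2036 + √480 = 2036 + 4*√30 ≈ 2057.9)
k(t(1)) - F = (11 + 1/(2*(-3 + 1))) - (2036 + 4*√30) = (11 + (½)/(-2)) + (-2036 - 4*√30) = (11 + (½)*(-½)) + (-2036 - 4*√30) = (11 - ¼) + (-2036 - 4*√30) = 43/4 + (-2036 - 4*√30) = -8101/4 - 4*√30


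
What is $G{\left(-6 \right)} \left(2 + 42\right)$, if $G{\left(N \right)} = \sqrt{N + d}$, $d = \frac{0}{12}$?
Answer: $44 i \sqrt{6} \approx 107.78 i$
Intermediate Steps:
$d = 0$ ($d = 0 \cdot \frac{1}{12} = 0$)
$G{\left(N \right)} = \sqrt{N}$ ($G{\left(N \right)} = \sqrt{N + 0} = \sqrt{N}$)
$G{\left(-6 \right)} \left(2 + 42\right) = \sqrt{-6} \left(2 + 42\right) = i \sqrt{6} \cdot 44 = 44 i \sqrt{6}$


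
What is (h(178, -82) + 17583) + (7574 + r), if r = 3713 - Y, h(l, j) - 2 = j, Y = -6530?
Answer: 35320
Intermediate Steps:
h(l, j) = 2 + j
r = 10243 (r = 3713 - 1*(-6530) = 3713 + 6530 = 10243)
(h(178, -82) + 17583) + (7574 + r) = ((2 - 82) + 17583) + (7574 + 10243) = (-80 + 17583) + 17817 = 17503 + 17817 = 35320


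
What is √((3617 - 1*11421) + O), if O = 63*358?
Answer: 5*√590 ≈ 121.45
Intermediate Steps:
O = 22554
√((3617 - 1*11421) + O) = √((3617 - 1*11421) + 22554) = √((3617 - 11421) + 22554) = √(-7804 + 22554) = √14750 = 5*√590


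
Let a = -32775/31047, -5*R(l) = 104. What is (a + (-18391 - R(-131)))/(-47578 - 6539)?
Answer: 950620624/2800284165 ≈ 0.33947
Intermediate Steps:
R(l) = -104/5 (R(l) = -⅕*104 = -104/5)
a = -10925/10349 (a = -32775*1/31047 = -10925/10349 ≈ -1.0557)
(a + (-18391 - R(-131)))/(-47578 - 6539) = (-10925/10349 + (-18391 - 1*(-104/5)))/(-47578 - 6539) = (-10925/10349 + (-18391 + 104/5))/(-54117) = (-10925/10349 - 91851/5)*(-1/54117) = -950620624/51745*(-1/54117) = 950620624/2800284165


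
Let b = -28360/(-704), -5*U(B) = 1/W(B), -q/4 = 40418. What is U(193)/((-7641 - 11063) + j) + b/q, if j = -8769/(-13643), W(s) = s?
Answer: -872722999603827/3503275121129734720 ≈ -0.00024912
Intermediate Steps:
q = -161672 (q = -4*40418 = -161672)
j = 8769/13643 (j = -8769*(-1/13643) = 8769/13643 ≈ 0.64275)
U(B) = -1/(5*B)
b = 3545/88 (b = -28360*(-1/704) = 3545/88 ≈ 40.284)
U(193)/((-7641 - 11063) + j) + b/q = (-⅕/193)/((-7641 - 11063) + 8769/13643) + (3545/88)/(-161672) = (-⅕*1/193)/(-18704 + 8769/13643) + (3545/88)*(-1/161672) = -1/(965*(-255169903/13643)) - 3545/14227136 = -1/965*(-13643/255169903) - 3545/14227136 = 13643/246238956395 - 3545/14227136 = -872722999603827/3503275121129734720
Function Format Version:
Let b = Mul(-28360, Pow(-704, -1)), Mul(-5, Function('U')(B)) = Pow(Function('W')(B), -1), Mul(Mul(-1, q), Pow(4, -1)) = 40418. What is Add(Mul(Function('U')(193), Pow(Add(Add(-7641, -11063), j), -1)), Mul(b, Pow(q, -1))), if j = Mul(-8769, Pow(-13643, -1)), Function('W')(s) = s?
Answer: Rational(-872722999603827, 3503275121129734720) ≈ -0.00024912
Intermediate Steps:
q = -161672 (q = Mul(-4, 40418) = -161672)
j = Rational(8769, 13643) (j = Mul(-8769, Rational(-1, 13643)) = Rational(8769, 13643) ≈ 0.64275)
Function('U')(B) = Mul(Rational(-1, 5), Pow(B, -1))
b = Rational(3545, 88) (b = Mul(-28360, Rational(-1, 704)) = Rational(3545, 88) ≈ 40.284)
Add(Mul(Function('U')(193), Pow(Add(Add(-7641, -11063), j), -1)), Mul(b, Pow(q, -1))) = Add(Mul(Mul(Rational(-1, 5), Pow(193, -1)), Pow(Add(Add(-7641, -11063), Rational(8769, 13643)), -1)), Mul(Rational(3545, 88), Pow(-161672, -1))) = Add(Mul(Mul(Rational(-1, 5), Rational(1, 193)), Pow(Add(-18704, Rational(8769, 13643)), -1)), Mul(Rational(3545, 88), Rational(-1, 161672))) = Add(Mul(Rational(-1, 965), Pow(Rational(-255169903, 13643), -1)), Rational(-3545, 14227136)) = Add(Mul(Rational(-1, 965), Rational(-13643, 255169903)), Rational(-3545, 14227136)) = Add(Rational(13643, 246238956395), Rational(-3545, 14227136)) = Rational(-872722999603827, 3503275121129734720)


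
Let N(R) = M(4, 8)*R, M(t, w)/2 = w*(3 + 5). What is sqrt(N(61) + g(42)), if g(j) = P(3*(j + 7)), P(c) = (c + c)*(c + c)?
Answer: 2*sqrt(23561) ≈ 306.99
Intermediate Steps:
M(t, w) = 16*w (M(t, w) = 2*(w*(3 + 5)) = 2*(w*8) = 2*(8*w) = 16*w)
P(c) = 4*c**2 (P(c) = (2*c)*(2*c) = 4*c**2)
g(j) = 4*(21 + 3*j)**2 (g(j) = 4*(3*(j + 7))**2 = 4*(3*(7 + j))**2 = 4*(21 + 3*j)**2)
N(R) = 128*R (N(R) = (16*8)*R = 128*R)
sqrt(N(61) + g(42)) = sqrt(128*61 + 36*(7 + 42)**2) = sqrt(7808 + 36*49**2) = sqrt(7808 + 36*2401) = sqrt(7808 + 86436) = sqrt(94244) = 2*sqrt(23561)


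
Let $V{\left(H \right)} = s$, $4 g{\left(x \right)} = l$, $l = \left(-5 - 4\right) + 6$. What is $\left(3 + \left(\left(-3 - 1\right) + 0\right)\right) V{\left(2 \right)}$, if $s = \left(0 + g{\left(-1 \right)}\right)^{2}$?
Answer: $- \frac{9}{16} \approx -0.5625$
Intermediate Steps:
$l = -3$ ($l = -9 + 6 = -3$)
$g{\left(x \right)} = - \frac{3}{4}$ ($g{\left(x \right)} = \frac{1}{4} \left(-3\right) = - \frac{3}{4}$)
$s = \frac{9}{16}$ ($s = \left(0 - \frac{3}{4}\right)^{2} = \left(- \frac{3}{4}\right)^{2} = \frac{9}{16} \approx 0.5625$)
$V{\left(H \right)} = \frac{9}{16}$
$\left(3 + \left(\left(-3 - 1\right) + 0\right)\right) V{\left(2 \right)} = \left(3 + \left(\left(-3 - 1\right) + 0\right)\right) \frac{9}{16} = \left(3 + \left(-4 + 0\right)\right) \frac{9}{16} = \left(3 - 4\right) \frac{9}{16} = \left(-1\right) \frac{9}{16} = - \frac{9}{16}$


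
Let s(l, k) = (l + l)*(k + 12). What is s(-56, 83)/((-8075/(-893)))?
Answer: -100016/85 ≈ -1176.7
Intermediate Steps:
s(l, k) = 2*l*(12 + k) (s(l, k) = (2*l)*(12 + k) = 2*l*(12 + k))
s(-56, 83)/((-8075/(-893))) = (2*(-56)*(12 + 83))/((-8075/(-893))) = (2*(-56)*95)/((-8075*(-1/893))) = -10640/425/47 = -10640*47/425 = -100016/85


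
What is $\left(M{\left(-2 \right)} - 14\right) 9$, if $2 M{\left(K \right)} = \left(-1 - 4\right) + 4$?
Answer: $- \frac{261}{2} \approx -130.5$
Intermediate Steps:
$M{\left(K \right)} = - \frac{1}{2}$ ($M{\left(K \right)} = \frac{\left(-1 - 4\right) + 4}{2} = \frac{-5 + 4}{2} = \frac{1}{2} \left(-1\right) = - \frac{1}{2}$)
$\left(M{\left(-2 \right)} - 14\right) 9 = \left(- \frac{1}{2} - 14\right) 9 = \left(- \frac{29}{2}\right) 9 = - \frac{261}{2}$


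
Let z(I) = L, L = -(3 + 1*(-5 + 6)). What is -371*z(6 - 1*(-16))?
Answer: 1484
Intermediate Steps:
L = -4 (L = -(3 + 1*1) = -(3 + 1) = -1*4 = -4)
z(I) = -4
-371*z(6 - 1*(-16)) = -371*(-4) = 1484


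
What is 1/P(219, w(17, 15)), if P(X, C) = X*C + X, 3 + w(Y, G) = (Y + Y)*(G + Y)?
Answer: 1/237834 ≈ 4.2046e-6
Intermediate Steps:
w(Y, G) = -3 + 2*Y*(G + Y) (w(Y, G) = -3 + (Y + Y)*(G + Y) = -3 + (2*Y)*(G + Y) = -3 + 2*Y*(G + Y))
P(X, C) = X + C*X (P(X, C) = C*X + X = X + C*X)
1/P(219, w(17, 15)) = 1/(219*(1 + (-3 + 2*17² + 2*15*17))) = 1/(219*(1 + (-3 + 2*289 + 510))) = 1/(219*(1 + (-3 + 578 + 510))) = 1/(219*(1 + 1085)) = 1/(219*1086) = 1/237834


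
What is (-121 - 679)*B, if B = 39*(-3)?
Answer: 93600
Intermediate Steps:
B = -117
(-121 - 679)*B = (-121 - 679)*(-117) = -800*(-117) = 93600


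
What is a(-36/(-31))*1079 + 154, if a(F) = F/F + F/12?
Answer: 41460/31 ≈ 1337.4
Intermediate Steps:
a(F) = 1 + F/12 (a(F) = 1 + F*(1/12) = 1 + F/12)
a(-36/(-31))*1079 + 154 = (1 + (-36/(-31))/12)*1079 + 154 = (1 + (-36*(-1/31))/12)*1079 + 154 = (1 + (1/12)*(36/31))*1079 + 154 = (1 + 3/31)*1079 + 154 = (34/31)*1079 + 154 = 36686/31 + 154 = 41460/31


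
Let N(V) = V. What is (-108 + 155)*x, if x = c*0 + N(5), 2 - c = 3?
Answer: 235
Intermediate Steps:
c = -1 (c = 2 - 1*3 = 2 - 3 = -1)
x = 5 (x = -1*0 + 5 = 0 + 5 = 5)
(-108 + 155)*x = (-108 + 155)*5 = 47*5 = 235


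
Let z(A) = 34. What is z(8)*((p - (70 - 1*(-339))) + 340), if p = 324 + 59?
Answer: 10676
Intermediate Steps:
p = 383
z(8)*((p - (70 - 1*(-339))) + 340) = 34*((383 - (70 - 1*(-339))) + 340) = 34*((383 - (70 + 339)) + 340) = 34*((383 - 1*409) + 340) = 34*((383 - 409) + 340) = 34*(-26 + 340) = 34*314 = 10676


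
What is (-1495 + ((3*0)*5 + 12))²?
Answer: 2199289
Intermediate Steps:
(-1495 + ((3*0)*5 + 12))² = (-1495 + (0*5 + 12))² = (-1495 + (0 + 12))² = (-1495 + 12)² = (-1483)² = 2199289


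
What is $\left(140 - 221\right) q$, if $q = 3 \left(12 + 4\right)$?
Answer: $-3888$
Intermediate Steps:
$q = 48$ ($q = 3 \cdot 16 = 48$)
$\left(140 - 221\right) q = \left(140 - 221\right) 48 = \left(-81\right) 48 = -3888$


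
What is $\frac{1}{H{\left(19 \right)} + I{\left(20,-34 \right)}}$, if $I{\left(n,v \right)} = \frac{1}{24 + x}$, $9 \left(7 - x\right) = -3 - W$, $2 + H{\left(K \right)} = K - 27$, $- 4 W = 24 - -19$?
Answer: $- \frac{1085}{10814} \approx -0.10033$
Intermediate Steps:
$W = - \frac{43}{4}$ ($W = - \frac{24 - -19}{4} = - \frac{24 + 19}{4} = \left(- \frac{1}{4}\right) 43 = - \frac{43}{4} \approx -10.75$)
$H{\left(K \right)} = -29 + K$ ($H{\left(K \right)} = -2 + \left(K - 27\right) = -2 + \left(-27 + K\right) = -29 + K$)
$x = \frac{221}{36}$ ($x = 7 - \frac{-3 - - \frac{43}{4}}{9} = 7 - \frac{-3 + \frac{43}{4}}{9} = 7 - \frac{31}{36} = \frac{221}{36} \approx 6.1389$)
$I{\left(n,v \right)} = \frac{36}{1085}$ ($I{\left(n,v \right)} = \frac{1}{24 + \frac{221}{36}} = \frac{1}{\frac{1085}{36}} = \frac{36}{1085}$)
$\frac{1}{H{\left(19 \right)} + I{\left(20,-34 \right)}} = \frac{1}{\left(-29 + 19\right) + \frac{36}{1085}} = \frac{1}{-10 + \frac{36}{1085}} = \frac{1}{- \frac{10814}{1085}} = - \frac{1085}{10814}$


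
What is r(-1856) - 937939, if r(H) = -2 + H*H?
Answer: 2506795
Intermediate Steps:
r(H) = -2 + H²
r(-1856) - 937939 = (-2 + (-1856)²) - 937939 = (-2 + 3444736) - 937939 = 3444734 - 937939 = 2506795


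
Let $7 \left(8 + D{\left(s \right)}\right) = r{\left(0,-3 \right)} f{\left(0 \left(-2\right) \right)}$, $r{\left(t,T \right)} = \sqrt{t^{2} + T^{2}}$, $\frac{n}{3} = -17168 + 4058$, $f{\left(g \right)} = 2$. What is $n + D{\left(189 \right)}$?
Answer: $- \frac{275360}{7} \approx -39337.0$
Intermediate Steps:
$n = -39330$ ($n = 3 \left(-17168 + 4058\right) = 3 \left(-13110\right) = -39330$)
$r{\left(t,T \right)} = \sqrt{T^{2} + t^{2}}$
$D{\left(s \right)} = - \frac{50}{7}$ ($D{\left(s \right)} = -8 + \frac{\sqrt{\left(-3\right)^{2} + 0^{2}} \cdot 2}{7} = -8 + \frac{\sqrt{9 + 0} \cdot 2}{7} = -8 + \frac{\sqrt{9} \cdot 2}{7} = -8 + \frac{3 \cdot 2}{7} = -8 + \frac{1}{7} \cdot 6 = -8 + \frac{6}{7} = - \frac{50}{7}$)
$n + D{\left(189 \right)} = -39330 - \frac{50}{7} = - \frac{275360}{7}$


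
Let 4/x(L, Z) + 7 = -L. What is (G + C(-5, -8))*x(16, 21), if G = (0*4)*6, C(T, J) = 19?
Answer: -76/23 ≈ -3.3043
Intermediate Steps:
G = 0 (G = 0*6 = 0)
x(L, Z) = 4/(-7 - L)
(G + C(-5, -8))*x(16, 21) = (0 + 19)*(-4/(7 + 16)) = 19*(-4/23) = -76/23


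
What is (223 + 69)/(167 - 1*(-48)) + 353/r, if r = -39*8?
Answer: 15209/67080 ≈ 0.22673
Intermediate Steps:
r = -312
(223 + 69)/(167 - 1*(-48)) + 353/r = (223 + 69)/(167 - 1*(-48)) + 353/(-312) = 292/(167 + 48) + 353*(-1/312) = 292/215 - 353/312 = 15209/67080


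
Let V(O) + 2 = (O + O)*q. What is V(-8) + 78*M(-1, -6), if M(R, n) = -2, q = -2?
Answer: -126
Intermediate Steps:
V(O) = -2 - 4*O (V(O) = -2 + (O + O)*(-2) = -2 + (2*O)*(-2) = -2 - 4*O)
V(-8) + 78*M(-1, -6) = (-2 - 4*(-8)) + 78*(-2) = (-2 + 32) - 156 = 30 - 156 = -126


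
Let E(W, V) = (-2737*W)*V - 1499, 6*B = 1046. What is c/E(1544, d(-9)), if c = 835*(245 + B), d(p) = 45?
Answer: -1050430/570504777 ≈ -0.0018412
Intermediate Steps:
B = 523/3 (B = (⅙)*1046 = 523/3 ≈ 174.33)
E(W, V) = -1499 - 2737*V*W (E(W, V) = -2737*V*W - 1499 = -1499 - 2737*V*W)
c = 1050430/3 (c = 835*(245 + 523/3) = 835*(1258/3) = 1050430/3 ≈ 3.5014e+5)
c/E(1544, d(-9)) = 1050430/(3*(-1499 - 2737*45*1544)) = 1050430/(3*(-1499 - 190166760)) = (1050430/3)/(-190168259) = (1050430/3)*(-1/190168259) = -1050430/570504777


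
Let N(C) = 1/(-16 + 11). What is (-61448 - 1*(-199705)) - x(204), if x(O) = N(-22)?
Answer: 691286/5 ≈ 1.3826e+5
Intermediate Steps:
N(C) = -1/5 (N(C) = 1/(-5) = -1/5)
x(O) = -1/5
(-61448 - 1*(-199705)) - x(204) = (-61448 - 1*(-199705)) - 1*(-1/5) = (-61448 + 199705) + 1/5 = 138257 + 1/5 = 691286/5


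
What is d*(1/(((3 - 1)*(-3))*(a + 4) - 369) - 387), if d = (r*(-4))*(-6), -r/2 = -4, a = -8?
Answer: -8545024/115 ≈ -74305.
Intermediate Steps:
r = 8 (r = -2*(-4) = 8)
d = 192 (d = (8*(-4))*(-6) = -32*(-6) = 192)
d*(1/(((3 - 1)*(-3))*(a + 4) - 369) - 387) = 192*(1/(((3 - 1)*(-3))*(-8 + 4) - 369) - 387) = 192*(1/((2*(-3))*(-4) - 369) - 387) = 192*(1/(-6*(-4) - 369) - 387) = 192*(1/(24 - 369) - 387) = 192*(1/(-345) - 387) = 192*(-1/345 - 387) = 192*(-133516/345) = -8545024/115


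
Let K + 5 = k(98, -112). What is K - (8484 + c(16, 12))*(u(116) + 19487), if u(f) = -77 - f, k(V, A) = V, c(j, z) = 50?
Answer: -164654903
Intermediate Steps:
K = 93 (K = -5 + 98 = 93)
K - (8484 + c(16, 12))*(u(116) + 19487) = 93 - (8484 + 50)*((-77 - 1*116) + 19487) = 93 - 8534*((-77 - 116) + 19487) = 93 - 8534*(-193 + 19487) = 93 - 8534*19294 = 93 - 1*164654996 = 93 - 164654996 = -164654903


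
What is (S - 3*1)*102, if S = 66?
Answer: 6426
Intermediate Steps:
(S - 3*1)*102 = (66 - 3*1)*102 = (66 - 3)*102 = 63*102 = 6426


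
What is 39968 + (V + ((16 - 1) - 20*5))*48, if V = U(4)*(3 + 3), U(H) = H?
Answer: 37040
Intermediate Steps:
V = 24 (V = 4*(3 + 3) = 4*6 = 24)
39968 + (V + ((16 - 1) - 20*5))*48 = 39968 + (24 + ((16 - 1) - 20*5))*48 = 39968 + (24 + (15 - 100))*48 = 39968 + (24 - 85)*48 = 39968 - 61*48 = 39968 - 2928 = 37040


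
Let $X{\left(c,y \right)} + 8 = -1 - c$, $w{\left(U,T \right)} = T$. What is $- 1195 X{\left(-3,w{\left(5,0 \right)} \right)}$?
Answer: $7170$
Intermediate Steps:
$X{\left(c,y \right)} = -9 - c$ ($X{\left(c,y \right)} = -8 - \left(1 + c\right) = -9 - c$)
$- 1195 X{\left(-3,w{\left(5,0 \right)} \right)} = - 1195 \left(-9 - -3\right) = - 1195 \left(-9 + 3\right) = \left(-1195\right) \left(-6\right) = 7170$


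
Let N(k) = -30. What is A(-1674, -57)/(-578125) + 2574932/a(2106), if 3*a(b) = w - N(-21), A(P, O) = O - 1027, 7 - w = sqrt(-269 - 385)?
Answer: 165238216630432/1169546875 + 7724796*I*sqrt(654)/2023 ≈ 1.4128e+5 + 97652.0*I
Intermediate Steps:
w = 7 - I*sqrt(654) (w = 7 - sqrt(-269 - 385) = 7 - sqrt(-654) = 7 - I*sqrt(654) ≈ 7.0 - 25.573*I)
A(P, O) = -1027 + O
a(b) = 37/3 - I*sqrt(654)/3 (a(b) = ((7 - I*sqrt(654)) - 1*(-30))/3 = ((7 - I*sqrt(654)) + 30)/3 = (37 - I*sqrt(654))/3 = 37/3 - I*sqrt(654)/3)
A(-1674, -57)/(-578125) + 2574932/a(2106) = (-1027 - 57)/(-578125) + 2574932/(37/3 - I*sqrt(654)/3) = -1084*(-1/578125) + 2574932/(37/3 - I*sqrt(654)/3) = 1084/578125 + 2574932/(37/3 - I*sqrt(654)/3)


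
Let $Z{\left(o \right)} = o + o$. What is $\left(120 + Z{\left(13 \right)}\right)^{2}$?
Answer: $21316$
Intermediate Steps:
$Z{\left(o \right)} = 2 o$
$\left(120 + Z{\left(13 \right)}\right)^{2} = \left(120 + 2 \cdot 13\right)^{2} = \left(120 + 26\right)^{2} = 146^{2} = 21316$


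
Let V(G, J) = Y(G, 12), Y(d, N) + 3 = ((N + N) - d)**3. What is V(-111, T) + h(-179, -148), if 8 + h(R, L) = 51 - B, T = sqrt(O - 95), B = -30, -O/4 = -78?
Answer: 2460445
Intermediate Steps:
O = 312 (O = -4*(-78) = 312)
Y(d, N) = -3 + (-d + 2*N)**3 (Y(d, N) = -3 + ((N + N) - d)**3 = -3 + (2*N - d)**3 = -3 + (-d + 2*N)**3)
T = sqrt(217) (T = sqrt(312 - 95) = sqrt(217) ≈ 14.731)
h(R, L) = 73 (h(R, L) = -8 + (51 - 1*(-30)) = -8 + (51 + 30) = -8 + 81 = 73)
V(G, J) = -3 + (24 - G)**3 (V(G, J) = -3 + (-G + 2*12)**3 = -3 + (-G + 24)**3 = -3 + (24 - G)**3)
V(-111, T) + h(-179, -148) = (-3 - (-24 - 111)**3) + 73 = (-3 - 1*(-135)**3) + 73 = (-3 - 1*(-2460375)) + 73 = (-3 + 2460375) + 73 = 2460372 + 73 = 2460445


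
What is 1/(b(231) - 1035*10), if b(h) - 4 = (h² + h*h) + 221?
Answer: 1/96597 ≈ 1.0352e-5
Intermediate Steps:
b(h) = 225 + 2*h² (b(h) = 4 + ((h² + h*h) + 221) = 4 + ((h² + h²) + 221) = 4 + (2*h² + 221) = 4 + (221 + 2*h²) = 225 + 2*h²)
1/(b(231) - 1035*10) = 1/((225 + 2*231²) - 1035*10) = 1/((225 + 2*53361) - 10350) = 1/((225 + 106722) - 10350) = 1/(106947 - 10350) = 1/96597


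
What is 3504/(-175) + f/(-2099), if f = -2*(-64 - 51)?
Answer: -7395146/367325 ≈ -20.132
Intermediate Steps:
f = 230 (f = -2*(-115) = 230)
3504/(-175) + f/(-2099) = 3504/(-175) + 230/(-2099) = 3504*(-1/175) + 230*(-1/2099) = -3504/175 - 230/2099 = -7395146/367325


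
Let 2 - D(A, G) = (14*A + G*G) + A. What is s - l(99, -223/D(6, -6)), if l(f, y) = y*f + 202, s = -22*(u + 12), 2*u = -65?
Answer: 8799/124 ≈ 70.960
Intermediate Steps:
u = -65/2 (u = (½)*(-65) = -65/2 ≈ -32.500)
D(A, G) = 2 - G² - 15*A (D(A, G) = 2 - ((14*A + G*G) + A) = 2 - ((14*A + G²) + A) = 2 - ((G² + 14*A) + A) = 2 - (G² + 15*A) = 2 + (-G² - 15*A) = 2 - G² - 15*A)
s = 451 (s = -22*(-65/2 + 12) = -22*(-41/2) = 451)
l(f, y) = 202 + f*y (l(f, y) = f*y + 202 = 202 + f*y)
s - l(99, -223/D(6, -6)) = 451 - (202 + 99*(-223/(2 - 1*(-6)² - 15*6))) = 451 - (202 + 99*(-223/(2 - 1*36 - 90))) = 451 - (202 + 99*(-223/(2 - 36 - 90))) = 451 - (202 + 99*(-223/(-124))) = 451 - (202 + 99*(-223*(-1/124))) = 451 - (202 + 99*(223/124)) = 451 - (202 + 22077/124) = 451 - 1*47125/124 = 451 - 47125/124 = 8799/124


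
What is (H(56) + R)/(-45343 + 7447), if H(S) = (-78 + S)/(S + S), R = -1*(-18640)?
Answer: -347943/707392 ≈ -0.49187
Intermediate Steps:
R = 18640
H(S) = (-78 + S)/(2*S) (H(S) = (-78 + S)/((2*S)) = (-78 + S)*(1/(2*S)) = (-78 + S)/(2*S))
(H(56) + R)/(-45343 + 7447) = ((½)*(-78 + 56)/56 + 18640)/(-45343 + 7447) = ((½)*(1/56)*(-22) + 18640)/(-37896) = (-11/56 + 18640)*(-1/37896) = (1043829/56)*(-1/37896) = -347943/707392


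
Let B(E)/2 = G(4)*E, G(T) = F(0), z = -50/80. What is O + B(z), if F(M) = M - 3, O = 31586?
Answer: 126359/4 ≈ 31590.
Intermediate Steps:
F(M) = -3 + M
z = -5/8 (z = -50*1/80 = -5/8 ≈ -0.62500)
G(T) = -3 (G(T) = -3 + 0 = -3)
B(E) = -6*E (B(E) = 2*(-3*E) = -6*E)
O + B(z) = 31586 - 6*(-5/8) = 31586 + 15/4 = 126359/4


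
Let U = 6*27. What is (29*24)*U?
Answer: 112752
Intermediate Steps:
U = 162
(29*24)*U = (29*24)*162 = 696*162 = 112752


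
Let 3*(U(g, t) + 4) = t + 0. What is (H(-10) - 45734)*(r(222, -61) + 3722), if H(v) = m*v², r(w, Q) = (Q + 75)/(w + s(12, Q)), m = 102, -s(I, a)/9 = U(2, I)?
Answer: -14680836566/111 ≈ -1.3226e+8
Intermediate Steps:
U(g, t) = -4 + t/3 (U(g, t) = -4 + (t + 0)/3 = -4 + t/3)
s(I, a) = 36 - 3*I (s(I, a) = -9*(-4 + I/3) = 36 - 3*I)
r(w, Q) = (75 + Q)/w (r(w, Q) = (Q + 75)/(w + (36 - 3*12)) = (75 + Q)/(w + (36 - 36)) = (75 + Q)/(w + 0) = (75 + Q)/w)
H(v) = 102*v²
(H(-10) - 45734)*(r(222, -61) + 3722) = (102*(-10)² - 45734)*((75 - 61)/222 + 3722) = (102*100 - 45734)*((1/222)*14 + 3722) = (10200 - 45734)*(7/111 + 3722) = -35534*413149/111 = -14680836566/111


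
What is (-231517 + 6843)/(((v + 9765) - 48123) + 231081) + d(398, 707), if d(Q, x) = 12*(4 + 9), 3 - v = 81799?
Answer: 17079938/110927 ≈ 153.97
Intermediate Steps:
v = -81796 (v = 3 - 1*81799 = 3 - 81799 = -81796)
d(Q, x) = 156 (d(Q, x) = 12*13 = 156)
(-231517 + 6843)/(((v + 9765) - 48123) + 231081) + d(398, 707) = (-231517 + 6843)/(((-81796 + 9765) - 48123) + 231081) + 156 = -224674/((-72031 - 48123) + 231081) + 156 = -224674/(-120154 + 231081) + 156 = -224674/110927 + 156 = 17079938/110927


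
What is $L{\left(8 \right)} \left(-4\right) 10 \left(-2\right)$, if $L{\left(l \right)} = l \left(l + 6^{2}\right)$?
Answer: $28160$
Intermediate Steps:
$L{\left(l \right)} = l \left(36 + l\right)$ ($L{\left(l \right)} = l \left(l + 36\right) = l \left(36 + l\right)$)
$L{\left(8 \right)} \left(-4\right) 10 \left(-2\right) = 8 \left(36 + 8\right) \left(-4\right) 10 \left(-2\right) = 8 \cdot 44 \left(\left(-40\right) \left(-2\right)\right) = 352 \cdot 80 = 28160$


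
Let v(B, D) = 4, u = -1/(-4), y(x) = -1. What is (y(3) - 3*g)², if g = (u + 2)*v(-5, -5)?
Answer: 784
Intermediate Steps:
u = ¼ (u = -1*(-¼) = ¼ ≈ 0.25000)
g = 9 (g = (¼ + 2)*4 = (9/4)*4 = 9)
(y(3) - 3*g)² = (-1 - 3*9)² = (-1 - 27)² = (-28)² = 784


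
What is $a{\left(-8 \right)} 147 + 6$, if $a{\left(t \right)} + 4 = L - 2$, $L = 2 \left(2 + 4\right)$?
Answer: $888$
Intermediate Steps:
$L = 12$ ($L = 2 \cdot 6 = 12$)
$a{\left(t \right)} = 6$ ($a{\left(t \right)} = -4 + \left(12 - 2\right) = -4 + 10 = 6$)
$a{\left(-8 \right)} 147 + 6 = 6 \cdot 147 + 6 = 882 + 6 = 888$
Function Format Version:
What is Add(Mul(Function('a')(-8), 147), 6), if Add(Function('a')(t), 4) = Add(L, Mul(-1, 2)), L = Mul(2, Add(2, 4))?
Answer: 888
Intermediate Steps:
L = 12 (L = Mul(2, 6) = 12)
Function('a')(t) = 6 (Function('a')(t) = Add(-4, Add(12, Mul(-1, 2))) = Add(-4, Add(12, -2)) = Add(-4, 10) = 6)
Add(Mul(Function('a')(-8), 147), 6) = Add(Mul(6, 147), 6) = Add(882, 6) = 888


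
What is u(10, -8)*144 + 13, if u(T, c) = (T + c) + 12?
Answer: 2029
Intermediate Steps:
u(T, c) = 12 + T + c
u(10, -8)*144 + 13 = (12 + 10 - 8)*144 + 13 = 14*144 + 13 = 2016 + 13 = 2029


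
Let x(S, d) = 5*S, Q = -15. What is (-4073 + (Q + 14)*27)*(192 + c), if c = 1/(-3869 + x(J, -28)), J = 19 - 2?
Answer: -744690175/946 ≈ -7.8720e+5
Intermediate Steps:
J = 17
c = -1/3784 (c = 1/(-3869 + 5*17) = 1/(-3869 + 85) = 1/(-3784) = -1/3784 ≈ -0.00026427)
(-4073 + (Q + 14)*27)*(192 + c) = (-4073 + (-15 + 14)*27)*(192 - 1/3784) = (-4073 - 1*27)*(726527/3784) = (-4073 - 27)*(726527/3784) = -4100*726527/3784 = -744690175/946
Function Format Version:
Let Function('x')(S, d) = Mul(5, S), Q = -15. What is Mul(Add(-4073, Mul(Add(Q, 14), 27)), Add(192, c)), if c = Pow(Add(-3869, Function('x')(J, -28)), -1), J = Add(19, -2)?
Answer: Rational(-744690175, 946) ≈ -7.8720e+5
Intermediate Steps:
J = 17
c = Rational(-1, 3784) (c = Pow(Add(-3869, Mul(5, 17)), -1) = Pow(Add(-3869, 85), -1) = Pow(-3784, -1) = Rational(-1, 3784) ≈ -0.00026427)
Mul(Add(-4073, Mul(Add(Q, 14), 27)), Add(192, c)) = Mul(Add(-4073, Mul(Add(-15, 14), 27)), Add(192, Rational(-1, 3784))) = Mul(Add(-4073, Mul(-1, 27)), Rational(726527, 3784)) = Mul(Add(-4073, -27), Rational(726527, 3784)) = Mul(-4100, Rational(726527, 3784)) = Rational(-744690175, 946)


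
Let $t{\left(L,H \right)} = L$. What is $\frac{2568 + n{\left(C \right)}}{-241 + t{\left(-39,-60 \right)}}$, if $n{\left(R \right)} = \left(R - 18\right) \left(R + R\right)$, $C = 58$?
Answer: $- \frac{901}{35} \approx -25.743$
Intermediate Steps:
$n{\left(R \right)} = 2 R \left(-18 + R\right)$ ($n{\left(R \right)} = \left(-18 + R\right) 2 R = 2 R \left(-18 + R\right)$)
$\frac{2568 + n{\left(C \right)}}{-241 + t{\left(-39,-60 \right)}} = \frac{2568 + 2 \cdot 58 \left(-18 + 58\right)}{-241 - 39} = \frac{2568 + 2 \cdot 58 \cdot 40}{-280} = \left(2568 + 4640\right) \left(- \frac{1}{280}\right) = 7208 \left(- \frac{1}{280}\right) = - \frac{901}{35}$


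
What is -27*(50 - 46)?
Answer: -108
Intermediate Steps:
-27*(50 - 46) = -27*4 = -108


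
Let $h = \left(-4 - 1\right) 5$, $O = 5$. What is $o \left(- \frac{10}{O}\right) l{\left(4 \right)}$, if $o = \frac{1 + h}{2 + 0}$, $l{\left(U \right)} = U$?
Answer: $96$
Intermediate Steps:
$h = -25$ ($h = \left(-5\right) 5 = -25$)
$o = -12$ ($o = \frac{1 - 25}{2 + 0} = - \frac{24}{2} = \left(-24\right) \frac{1}{2} = -12$)
$o \left(- \frac{10}{O}\right) l{\left(4 \right)} = - 12 \left(- \frac{10}{5}\right) 4 = - 12 \left(\left(-10\right) \frac{1}{5}\right) 4 = \left(-12\right) \left(-2\right) 4 = 24 \cdot 4 = 96$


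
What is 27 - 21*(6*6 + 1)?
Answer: -750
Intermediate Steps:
27 - 21*(6*6 + 1) = 27 - 21*(36 + 1) = 27 - 21*37 = 27 - 777 = -750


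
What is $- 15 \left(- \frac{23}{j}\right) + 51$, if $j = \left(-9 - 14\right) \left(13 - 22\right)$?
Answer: $\frac{158}{3} \approx 52.667$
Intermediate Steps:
$j = 207$ ($j = \left(-23\right) \left(-9\right) = 207$)
$- 15 \left(- \frac{23}{j}\right) + 51 = - 15 \left(- \frac{23}{207}\right) + 51 = - 15 \left(\left(-23\right) \frac{1}{207}\right) + 51 = \left(-15\right) \left(- \frac{1}{9}\right) + 51 = \frac{5}{3} + 51 = \frac{158}{3}$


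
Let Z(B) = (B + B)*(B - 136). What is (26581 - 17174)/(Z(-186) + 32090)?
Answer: 9407/151874 ≈ 0.061939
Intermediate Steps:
Z(B) = 2*B*(-136 + B) (Z(B) = (2*B)*(-136 + B) = 2*B*(-136 + B))
(26581 - 17174)/(Z(-186) + 32090) = (26581 - 17174)/(2*(-186)*(-136 - 186) + 32090) = 9407/(2*(-186)*(-322) + 32090) = 9407/(119784 + 32090) = 9407/151874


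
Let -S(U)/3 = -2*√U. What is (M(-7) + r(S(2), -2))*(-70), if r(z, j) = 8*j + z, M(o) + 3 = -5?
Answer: 1680 - 420*√2 ≈ 1086.0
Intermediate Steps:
M(o) = -8 (M(o) = -3 - 5 = -8)
S(U) = 6*√U (S(U) = -(-6)*√U = 6*√U)
r(z, j) = z + 8*j
(M(-7) + r(S(2), -2))*(-70) = (-8 + (6*√2 + 8*(-2)))*(-70) = (-8 + (6*√2 - 16))*(-70) = (-8 + (-16 + 6*√2))*(-70) = (-24 + 6*√2)*(-70) = 1680 - 420*√2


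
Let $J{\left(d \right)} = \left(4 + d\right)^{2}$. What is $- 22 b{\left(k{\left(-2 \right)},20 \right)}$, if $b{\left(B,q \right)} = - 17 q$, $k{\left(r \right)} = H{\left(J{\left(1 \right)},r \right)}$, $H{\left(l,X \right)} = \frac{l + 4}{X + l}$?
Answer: $7480$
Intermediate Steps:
$H{\left(l,X \right)} = \frac{4 + l}{X + l}$
$k{\left(r \right)} = \frac{29}{25 + r}$ ($k{\left(r \right)} = \frac{4 + \left(4 + 1\right)^{2}}{r + \left(4 + 1\right)^{2}} = \frac{4 + 5^{2}}{r + 5^{2}} = \frac{4 + 25}{r + 25} = \frac{1}{25 + r} 29 = \frac{29}{25 + r}$)
$- 22 b{\left(k{\left(-2 \right)},20 \right)} = - 22 \left(\left(-17\right) 20\right) = \left(-22\right) \left(-340\right) = 7480$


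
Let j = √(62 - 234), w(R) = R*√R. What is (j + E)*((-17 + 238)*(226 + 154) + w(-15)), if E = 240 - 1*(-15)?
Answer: 5*(255 + 2*I*√43)*(16796 - 3*I*√15) ≈ 2.1416e+7 + 1.0866e+6*I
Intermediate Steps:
w(R) = R^(3/2)
j = 2*I*√43 (j = √(-172) = 2*I*√43 ≈ 13.115*I)
E = 255 (E = 240 + 15 = 255)
(j + E)*((-17 + 238)*(226 + 154) + w(-15)) = (2*I*√43 + 255)*((-17 + 238)*(226 + 154) + (-15)^(3/2)) = (255 + 2*I*√43)*(221*380 - 15*I*√15) = (255 + 2*I*√43)*(83980 - 15*I*√15)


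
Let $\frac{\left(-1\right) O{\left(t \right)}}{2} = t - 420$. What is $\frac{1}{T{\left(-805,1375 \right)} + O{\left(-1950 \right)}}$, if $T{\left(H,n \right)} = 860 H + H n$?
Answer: $- \frac{1}{1794435} \approx -5.5728 \cdot 10^{-7}$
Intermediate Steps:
$O{\left(t \right)} = 840 - 2 t$ ($O{\left(t \right)} = - 2 \left(t - 420\right) = - 2 \left(-420 + t\right) = 840 - 2 t$)
$\frac{1}{T{\left(-805,1375 \right)} + O{\left(-1950 \right)}} = \frac{1}{- 805 \left(860 + 1375\right) + \left(840 - -3900\right)} = \frac{1}{\left(-805\right) 2235 + \left(840 + 3900\right)} = \frac{1}{-1799175 + 4740} = \frac{1}{-1794435} = - \frac{1}{1794435}$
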